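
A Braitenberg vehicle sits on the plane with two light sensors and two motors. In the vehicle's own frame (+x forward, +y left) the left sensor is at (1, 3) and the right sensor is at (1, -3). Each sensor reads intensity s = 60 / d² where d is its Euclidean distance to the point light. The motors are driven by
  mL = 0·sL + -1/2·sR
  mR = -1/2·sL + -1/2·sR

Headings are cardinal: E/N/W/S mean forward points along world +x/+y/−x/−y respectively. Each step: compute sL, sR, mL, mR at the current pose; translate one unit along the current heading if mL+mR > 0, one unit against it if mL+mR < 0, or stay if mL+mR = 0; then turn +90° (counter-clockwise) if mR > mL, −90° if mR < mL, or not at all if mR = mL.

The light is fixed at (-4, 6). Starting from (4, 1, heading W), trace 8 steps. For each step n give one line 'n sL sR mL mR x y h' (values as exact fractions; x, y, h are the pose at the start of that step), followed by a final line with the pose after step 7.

n=0: pose=(4,1,W); sL=60/113, sR=60/53; mL=-30/53, mR=-4980/5989; mL+mR=-8370/5989 → advance -1; mR−mL=-30/113 → turn -1·90°
n=1: pose=(5,1,N); sL=15/13, sR=3/8; mL=-3/16, mR=-159/208; mL+mR=-99/104 → advance -1; mR−mL=-15/26 → turn -1·90°
n=2: pose=(5,0,E); sL=60/109, sR=60/181; mL=-30/181, mR=-8700/19729; mL+mR=-11970/19729 → advance -1; mR−mL=-30/109 → turn -1·90°
n=3: pose=(4,0,S); sL=6/17, sR=30/37; mL=-15/37, mR=-366/629; mL+mR=-621/629 → advance -1; mR−mL=-3/17 → turn -1·90°
n=4: pose=(4,1,W); sL=60/113, sR=60/53; mL=-30/53, mR=-4980/5989; mL+mR=-8370/5989 → advance -1; mR−mL=-30/113 → turn -1·90°
n=5: pose=(5,1,N); sL=15/13, sR=3/8; mL=-3/16, mR=-159/208; mL+mR=-99/104 → advance -1; mR−mL=-15/26 → turn -1·90°
n=6: pose=(5,0,E); sL=60/109, sR=60/181; mL=-30/181, mR=-8700/19729; mL+mR=-11970/19729 → advance -1; mR−mL=-30/109 → turn -1·90°
n=7: pose=(4,0,S); sL=6/17, sR=30/37; mL=-15/37, mR=-366/629; mL+mR=-621/629 → advance -1; mR−mL=-3/17 → turn -1·90°

0 60/113 60/53 -30/53 -4980/5989 4 1 W
1 15/13 3/8 -3/16 -159/208 5 1 N
2 60/109 60/181 -30/181 -8700/19729 5 0 E
3 6/17 30/37 -15/37 -366/629 4 0 S
4 60/113 60/53 -30/53 -4980/5989 4 1 W
5 15/13 3/8 -3/16 -159/208 5 1 N
6 60/109 60/181 -30/181 -8700/19729 5 0 E
7 6/17 30/37 -15/37 -366/629 4 0 S
final 4 1 W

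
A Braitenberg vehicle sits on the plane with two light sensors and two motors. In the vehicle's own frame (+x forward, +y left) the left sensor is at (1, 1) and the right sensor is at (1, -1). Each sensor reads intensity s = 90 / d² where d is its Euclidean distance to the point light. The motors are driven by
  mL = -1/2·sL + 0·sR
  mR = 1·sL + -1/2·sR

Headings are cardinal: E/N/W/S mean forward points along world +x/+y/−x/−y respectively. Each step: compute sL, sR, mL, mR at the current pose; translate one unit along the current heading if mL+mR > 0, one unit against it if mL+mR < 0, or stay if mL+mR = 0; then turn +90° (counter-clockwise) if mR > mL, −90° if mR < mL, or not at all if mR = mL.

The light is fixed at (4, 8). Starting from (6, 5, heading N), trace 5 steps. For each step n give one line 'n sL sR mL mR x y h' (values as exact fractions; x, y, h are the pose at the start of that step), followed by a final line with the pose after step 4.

0 18 90/13 -9 189/13 6 5 N
1 9 45 -9/2 -27/2 6 6 W
2 18 90/17 -9 261/17 7 6 N
3 45/4 45/2 -45/8 0 7 7 W
4 90/29 90/13 -45/29 -135/377 8 7 S
final 8 8 E

n=0: pose=(6,5,N); sL=18, sR=90/13; mL=-9, mR=189/13; mL+mR=72/13 → advance +1; mR−mL=306/13 → turn +1·90°
n=1: pose=(6,6,W); sL=9, sR=45; mL=-9/2, mR=-27/2; mL+mR=-18 → advance -1; mR−mL=-9 → turn -1·90°
n=2: pose=(7,6,N); sL=18, sR=90/17; mL=-9, mR=261/17; mL+mR=108/17 → advance +1; mR−mL=414/17 → turn +1·90°
n=3: pose=(7,7,W); sL=45/4, sR=45/2; mL=-45/8, mR=0; mL+mR=-45/8 → advance -1; mR−mL=45/8 → turn +1·90°
n=4: pose=(8,7,S); sL=90/29, sR=90/13; mL=-45/29, mR=-135/377; mL+mR=-720/377 → advance -1; mR−mL=450/377 → turn +1·90°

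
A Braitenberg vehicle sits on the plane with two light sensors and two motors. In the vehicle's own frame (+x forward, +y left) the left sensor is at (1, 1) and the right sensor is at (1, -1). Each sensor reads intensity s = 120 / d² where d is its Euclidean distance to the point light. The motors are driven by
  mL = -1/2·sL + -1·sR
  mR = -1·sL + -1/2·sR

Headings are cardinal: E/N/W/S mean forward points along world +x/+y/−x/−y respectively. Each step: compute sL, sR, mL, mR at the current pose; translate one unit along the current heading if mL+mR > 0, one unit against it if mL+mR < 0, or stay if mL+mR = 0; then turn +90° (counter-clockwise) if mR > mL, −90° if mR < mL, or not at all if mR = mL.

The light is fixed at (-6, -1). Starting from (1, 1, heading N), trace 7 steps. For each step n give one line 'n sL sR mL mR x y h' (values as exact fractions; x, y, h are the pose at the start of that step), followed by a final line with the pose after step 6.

n=0: pose=(1,1,N); sL=8/3, sR=120/73; mL=-652/219, mR=-764/219; mL+mR=-472/73 → advance -1; mR−mL=-112/219 → turn -1·90°
n=1: pose=(1,0,E); sL=30/17, sR=15/8; mL=-375/136, mR=-735/272; mL+mR=-1485/272 → advance -1; mR−mL=15/272 → turn +1·90°
n=2: pose=(0,0,N); sL=120/29, sR=120/53; mL=-6660/1537, mR=-8100/1537; mL+mR=-14760/1537 → advance -1; mR−mL=-1440/1537 → turn -1·90°
n=3: pose=(0,-1,E); sL=12/5, sR=12/5; mL=-18/5, mR=-18/5; mL+mR=-36/5 → advance -1; mR−mL=0 → turn +0·90°
n=4: pose=(-1,-1,E); sL=120/37, sR=120/37; mL=-180/37, mR=-180/37; mL+mR=-360/37 → advance -1; mR−mL=0 → turn +0·90°
n=5: pose=(-2,-1,E); sL=60/13, sR=60/13; mL=-90/13, mR=-90/13; mL+mR=-180/13 → advance -1; mR−mL=0 → turn +0·90°
n=6: pose=(-3,-1,E); sL=120/17, sR=120/17; mL=-180/17, mR=-180/17; mL+mR=-360/17 → advance -1; mR−mL=0 → turn +0·90°

0 8/3 120/73 -652/219 -764/219 1 1 N
1 30/17 15/8 -375/136 -735/272 1 0 E
2 120/29 120/53 -6660/1537 -8100/1537 0 0 N
3 12/5 12/5 -18/5 -18/5 0 -1 E
4 120/37 120/37 -180/37 -180/37 -1 -1 E
5 60/13 60/13 -90/13 -90/13 -2 -1 E
6 120/17 120/17 -180/17 -180/17 -3 -1 E
final -4 -1 E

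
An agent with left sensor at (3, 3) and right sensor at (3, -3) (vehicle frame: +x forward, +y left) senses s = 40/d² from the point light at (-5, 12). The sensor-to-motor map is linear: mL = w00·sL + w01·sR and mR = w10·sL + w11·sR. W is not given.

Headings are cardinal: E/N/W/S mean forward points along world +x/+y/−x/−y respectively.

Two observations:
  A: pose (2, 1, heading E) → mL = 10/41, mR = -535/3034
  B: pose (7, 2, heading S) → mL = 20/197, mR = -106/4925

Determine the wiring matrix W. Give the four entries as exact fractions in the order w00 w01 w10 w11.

obs A: pose=(2,1,E) → sL=10/41, sR=5/37, mL=10/41, mR=-535/3034
obs B: pose=(7,2,S) → sL=20/197, sR=4/25, mL=20/197, mR=-106/4925
sensor matrix S = [[10/41, 5/37], [20/197, 4/25]]; det S = 37812/1494245
solve [mL_A; mL_B] = S·[w00; w01] and [mR_A; mR_B] = S·[w10; w11]:
  w00 = 1, w01 = 0, w10 = -1, w11 = 1/2

1 0 -1 1/2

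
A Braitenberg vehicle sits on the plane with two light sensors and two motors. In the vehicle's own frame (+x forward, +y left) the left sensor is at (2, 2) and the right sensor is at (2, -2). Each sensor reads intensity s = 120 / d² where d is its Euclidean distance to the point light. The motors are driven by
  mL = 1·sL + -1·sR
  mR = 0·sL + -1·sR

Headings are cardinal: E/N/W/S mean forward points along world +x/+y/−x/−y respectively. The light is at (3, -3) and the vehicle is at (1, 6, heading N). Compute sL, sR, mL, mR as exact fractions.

left sensor world pos  = (-1, 8); dL² = 137
right sensor world pos = (3, 8); dR² = 121
sL = 120/137 = 120/137
sR = 120/121 = 120/121
mL = 1·sL + -1·sR = -1920/16577
mR = 0·sL + -1·sR = -120/121

120/137 120/121 -1920/16577 -120/121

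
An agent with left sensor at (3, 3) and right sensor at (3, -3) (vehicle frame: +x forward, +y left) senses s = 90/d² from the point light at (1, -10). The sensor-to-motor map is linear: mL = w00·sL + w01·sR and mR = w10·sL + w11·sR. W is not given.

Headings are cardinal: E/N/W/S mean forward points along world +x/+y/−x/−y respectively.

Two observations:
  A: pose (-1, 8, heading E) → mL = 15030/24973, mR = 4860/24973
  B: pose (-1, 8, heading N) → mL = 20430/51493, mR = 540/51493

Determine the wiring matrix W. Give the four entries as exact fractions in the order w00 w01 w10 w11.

obs A: pose=(-1,8,E) → sL=45/221, sR=45/113, mL=15030/24973, mR=4860/24973
obs B: pose=(-1,8,N) → sL=45/233, sR=45/221, mL=20430/51493, mR=540/51493
sensor matrix S = [[45/221, 45/113], [45/233, 45/221]]; det S = -45586800/1285934689
solve [mL_A; mL_B] = S·[w00; w01] and [mR_A; mR_B] = S·[w10; w11]:
  w00 = 1, w01 = 1, w10 = -1, w11 = 1

1 1 -1 1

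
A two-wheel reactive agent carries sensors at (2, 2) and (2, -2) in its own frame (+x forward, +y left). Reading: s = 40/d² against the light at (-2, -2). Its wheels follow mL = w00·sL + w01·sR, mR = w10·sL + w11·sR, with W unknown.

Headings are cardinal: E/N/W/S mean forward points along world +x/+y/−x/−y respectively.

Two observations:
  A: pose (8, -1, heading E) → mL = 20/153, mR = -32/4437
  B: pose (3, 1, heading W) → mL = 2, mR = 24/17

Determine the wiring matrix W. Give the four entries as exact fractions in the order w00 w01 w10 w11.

obs A: pose=(8,-1,E) → sL=40/153, sR=8/29, mL=20/153, mR=-32/4437
obs B: pose=(3,1,W) → sL=4, sR=20/17, mL=2, mR=24/17
sensor matrix S = [[40/153, 8/29], [4, 20/17]]; det S = -60032/75429
solve [mL_A; mL_B] = S·[w00; w01] and [mR_A; mR_B] = S·[w10; w11]:
  w00 = 1/2, w01 = 0, w10 = 1/2, w11 = -1/2

1/2 0 1/2 -1/2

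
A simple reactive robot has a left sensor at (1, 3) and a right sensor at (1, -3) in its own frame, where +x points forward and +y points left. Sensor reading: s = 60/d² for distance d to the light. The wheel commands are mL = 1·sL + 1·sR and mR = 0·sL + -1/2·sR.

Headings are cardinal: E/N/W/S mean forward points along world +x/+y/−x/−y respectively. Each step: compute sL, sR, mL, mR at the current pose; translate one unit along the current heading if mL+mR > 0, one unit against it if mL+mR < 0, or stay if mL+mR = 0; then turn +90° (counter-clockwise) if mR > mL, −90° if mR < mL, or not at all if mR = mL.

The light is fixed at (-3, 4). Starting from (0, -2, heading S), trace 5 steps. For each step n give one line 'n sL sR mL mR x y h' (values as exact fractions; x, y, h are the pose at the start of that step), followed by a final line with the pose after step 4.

n=0: pose=(0,-2,S); sL=12/17, sR=60/49; mL=1608/833, mR=-30/49; mL+mR=1098/833 → advance +1; mR−mL=-2118/833 → turn -1·90°
n=1: pose=(0,-3,W); sL=15/26, sR=3; mL=93/26, mR=-3/2; mL+mR=27/13 → advance +1; mR−mL=-66/13 → turn -1·90°
n=2: pose=(-1,-3,N); sL=60/37, sR=60/61; mL=5880/2257, mR=-30/61; mL+mR=4770/2257 → advance +1; mR−mL=-6990/2257 → turn -1·90°
n=3: pose=(-1,-2,E); sL=10/3, sR=2/3; mL=4, mR=-1/3; mL+mR=11/3 → advance +1; mR−mL=-13/3 → turn -1·90°
n=4: pose=(0,-2,S); sL=12/17, sR=60/49; mL=1608/833, mR=-30/49; mL+mR=1098/833 → advance +1; mR−mL=-2118/833 → turn -1·90°

0 12/17 60/49 1608/833 -30/49 0 -2 S
1 15/26 3 93/26 -3/2 0 -3 W
2 60/37 60/61 5880/2257 -30/61 -1 -3 N
3 10/3 2/3 4 -1/3 -1 -2 E
4 12/17 60/49 1608/833 -30/49 0 -2 S
final 0 -3 W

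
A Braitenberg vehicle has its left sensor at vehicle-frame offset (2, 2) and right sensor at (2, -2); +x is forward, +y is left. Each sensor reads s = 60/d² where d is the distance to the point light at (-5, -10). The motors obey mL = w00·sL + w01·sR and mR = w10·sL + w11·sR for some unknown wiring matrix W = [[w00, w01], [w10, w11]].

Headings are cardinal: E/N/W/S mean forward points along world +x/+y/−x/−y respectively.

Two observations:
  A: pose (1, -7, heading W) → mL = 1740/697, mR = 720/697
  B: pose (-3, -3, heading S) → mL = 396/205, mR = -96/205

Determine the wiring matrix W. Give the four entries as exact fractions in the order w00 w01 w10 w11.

1/2 1/2 1/2 -1/2

obs A: pose=(1,-7,W) → sL=60/17, sR=60/41, mL=1740/697, mR=720/697
obs B: pose=(-3,-3,S) → sL=60/41, sR=12/5, mL=396/205, mR=-96/205
sensor matrix S = [[60/17, 60/41], [60/41, 12/5]]; det S = 180864/28577
solve [mL_A; mL_B] = S·[w00; w01] and [mR_A; mR_B] = S·[w10; w11]:
  w00 = 1/2, w01 = 1/2, w10 = 1/2, w11 = -1/2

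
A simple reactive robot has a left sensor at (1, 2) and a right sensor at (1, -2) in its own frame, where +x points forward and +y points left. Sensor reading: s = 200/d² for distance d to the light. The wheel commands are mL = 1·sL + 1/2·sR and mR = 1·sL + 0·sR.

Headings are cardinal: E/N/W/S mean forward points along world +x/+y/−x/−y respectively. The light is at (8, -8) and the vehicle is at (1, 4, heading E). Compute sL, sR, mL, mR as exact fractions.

25/29 25/17 1575/986 25/29

left sensor world pos  = (2, 6); dL² = 232
right sensor world pos = (2, 2); dR² = 136
sL = 200/232 = 25/29
sR = 200/136 = 25/17
mL = 1·sL + 1/2·sR = 1575/986
mR = 1·sL + 0·sR = 25/29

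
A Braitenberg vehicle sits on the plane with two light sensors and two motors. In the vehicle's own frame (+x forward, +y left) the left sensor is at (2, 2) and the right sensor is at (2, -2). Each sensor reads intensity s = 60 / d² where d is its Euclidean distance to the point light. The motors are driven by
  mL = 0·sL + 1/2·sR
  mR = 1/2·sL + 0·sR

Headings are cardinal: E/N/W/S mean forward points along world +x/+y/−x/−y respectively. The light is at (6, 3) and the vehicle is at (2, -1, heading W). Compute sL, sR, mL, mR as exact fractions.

left sensor world pos  = (0, -3); dL² = 72
right sensor world pos = (0, 1); dR² = 40
sL = 60/72 = 5/6
sR = 60/40 = 3/2
mL = 0·sL + 1/2·sR = 3/4
mR = 1/2·sL + 0·sR = 5/12

5/6 3/2 3/4 5/12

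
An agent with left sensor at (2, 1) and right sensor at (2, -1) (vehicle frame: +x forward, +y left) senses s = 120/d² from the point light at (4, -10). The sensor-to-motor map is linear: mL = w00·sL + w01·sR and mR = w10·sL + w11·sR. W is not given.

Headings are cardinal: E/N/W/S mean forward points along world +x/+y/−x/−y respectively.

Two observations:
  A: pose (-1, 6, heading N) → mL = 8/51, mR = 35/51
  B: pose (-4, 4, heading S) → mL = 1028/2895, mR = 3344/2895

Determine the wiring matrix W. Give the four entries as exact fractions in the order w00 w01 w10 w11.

obs A: pose=(-1,6,N) → sL=1/3, sR=6/17, mL=8/51, mR=35/51
obs B: pose=(-4,4,S) → sL=120/193, sR=8/15, mL=1028/2895, mR=3344/2895
sensor matrix S = [[1/3, 6/17], [120/193, 8/15]]; det S = -6152/147645
solve [mL_A; mL_B] = S·[w00; w01] and [mR_A; mR_B] = S·[w10; w11]:
  w00 = 1, w01 = -1/2, w10 = 1, w11 = 1

1 -1/2 1 1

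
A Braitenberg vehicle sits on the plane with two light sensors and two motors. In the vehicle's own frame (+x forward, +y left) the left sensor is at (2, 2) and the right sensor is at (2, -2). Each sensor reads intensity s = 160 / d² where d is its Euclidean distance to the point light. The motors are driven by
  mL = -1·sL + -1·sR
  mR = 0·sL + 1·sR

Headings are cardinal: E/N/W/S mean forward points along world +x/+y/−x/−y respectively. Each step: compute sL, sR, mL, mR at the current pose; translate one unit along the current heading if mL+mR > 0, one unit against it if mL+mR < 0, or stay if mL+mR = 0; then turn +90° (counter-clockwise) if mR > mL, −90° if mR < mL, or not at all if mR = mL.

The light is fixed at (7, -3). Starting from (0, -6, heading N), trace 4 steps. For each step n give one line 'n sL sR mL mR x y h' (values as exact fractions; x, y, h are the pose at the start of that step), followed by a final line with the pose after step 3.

0 80/41 80/13 -4320/533 80/13 0 -6 N
1 160/117 32/17 -6464/1989 32/17 0 -7 W
2 40/13 8/5 -304/65 8/5 1 -7 S
3 160/17 160/41 -9280/697 160/41 1 -6 E
final 0 -6 N

n=0: pose=(0,-6,N); sL=80/41, sR=80/13; mL=-4320/533, mR=80/13; mL+mR=-80/41 → advance -1; mR−mL=7600/533 → turn +1·90°
n=1: pose=(0,-7,W); sL=160/117, sR=32/17; mL=-6464/1989, mR=32/17; mL+mR=-160/117 → advance -1; mR−mL=10208/1989 → turn +1·90°
n=2: pose=(1,-7,S); sL=40/13, sR=8/5; mL=-304/65, mR=8/5; mL+mR=-40/13 → advance -1; mR−mL=408/65 → turn +1·90°
n=3: pose=(1,-6,E); sL=160/17, sR=160/41; mL=-9280/697, mR=160/41; mL+mR=-160/17 → advance -1; mR−mL=12000/697 → turn +1·90°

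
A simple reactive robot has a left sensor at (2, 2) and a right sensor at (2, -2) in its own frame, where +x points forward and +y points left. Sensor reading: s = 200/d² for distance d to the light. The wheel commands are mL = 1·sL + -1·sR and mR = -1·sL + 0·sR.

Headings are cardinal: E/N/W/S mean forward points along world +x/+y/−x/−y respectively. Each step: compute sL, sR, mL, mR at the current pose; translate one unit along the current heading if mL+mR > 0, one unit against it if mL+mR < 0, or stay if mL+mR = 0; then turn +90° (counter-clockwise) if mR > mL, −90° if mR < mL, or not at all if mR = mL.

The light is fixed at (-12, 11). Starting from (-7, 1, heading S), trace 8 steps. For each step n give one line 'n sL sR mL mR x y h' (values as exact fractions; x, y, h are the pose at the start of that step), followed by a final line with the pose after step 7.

n=0: pose=(-7,1,S); sL=200/193, sR=200/153; mL=-8000/29529, mR=-200/193; mL+mR=-200/153 → advance -1; mR−mL=-22600/29529 → turn -1·90°
n=1: pose=(-7,2,W); sL=20/13, sR=100/29; mL=-720/377, mR=-20/13; mL+mR=-100/29 → advance -1; mR−mL=140/377 → turn +1·90°
n=2: pose=(-6,2,S); sL=40/37, sR=200/137; mL=-1920/5069, mR=-40/37; mL+mR=-200/137 → advance -1; mR−mL=-3560/5069 → turn -1·90°
n=3: pose=(-6,3,W); sL=50/29, sR=50/13; mL=-800/377, mR=-50/29; mL+mR=-50/13 → advance -1; mR−mL=150/377 → turn +1·90°
n=4: pose=(-5,3,S); sL=200/181, sR=8/5; mL=-448/905, mR=-200/181; mL+mR=-8/5 → advance -1; mR−mL=-552/905 → turn -1·90°
n=5: pose=(-5,4,W); sL=100/53, sR=4; mL=-112/53, mR=-100/53; mL+mR=-4 → advance -1; mR−mL=12/53 → turn +1·90°
n=6: pose=(-4,4,S); sL=200/181, sR=200/117; mL=-12800/21177, mR=-200/181; mL+mR=-200/117 → advance -1; mR−mL=-10600/21177 → turn -1·90°
n=7: pose=(-4,5,W); sL=2, sR=50/13; mL=-24/13, mR=-2; mL+mR=-50/13 → advance -1; mR−mL=-2/13 → turn -1·90°

0 200/193 200/153 -8000/29529 -200/193 -7 1 S
1 20/13 100/29 -720/377 -20/13 -7 2 W
2 40/37 200/137 -1920/5069 -40/37 -6 2 S
3 50/29 50/13 -800/377 -50/29 -6 3 W
4 200/181 8/5 -448/905 -200/181 -5 3 S
5 100/53 4 -112/53 -100/53 -5 4 W
6 200/181 200/117 -12800/21177 -200/181 -4 4 S
7 2 50/13 -24/13 -2 -4 5 W
final -3 5 N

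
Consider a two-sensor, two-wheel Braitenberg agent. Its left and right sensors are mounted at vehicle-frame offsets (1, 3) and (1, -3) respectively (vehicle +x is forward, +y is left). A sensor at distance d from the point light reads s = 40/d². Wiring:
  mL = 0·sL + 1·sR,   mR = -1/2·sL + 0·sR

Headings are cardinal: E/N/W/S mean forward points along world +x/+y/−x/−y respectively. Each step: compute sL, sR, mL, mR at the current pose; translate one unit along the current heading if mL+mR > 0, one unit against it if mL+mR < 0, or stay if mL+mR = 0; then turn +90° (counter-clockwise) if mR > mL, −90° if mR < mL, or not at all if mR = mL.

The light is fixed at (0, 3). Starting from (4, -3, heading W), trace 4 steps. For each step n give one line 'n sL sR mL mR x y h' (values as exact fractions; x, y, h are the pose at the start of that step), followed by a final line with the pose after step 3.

n=0: pose=(4,-3,W); sL=4/9, sR=20/9; mL=20/9, mR=-2/9; mL+mR=2 → advance +1; mR−mL=-22/9 → turn -1·90°
n=1: pose=(3,-3,N); sL=8/5, sR=40/61; mL=40/61, mR=-4/5; mL+mR=-44/305 → advance -1; mR−mL=-444/305 → turn -1·90°
n=2: pose=(3,-4,E); sL=5/4, sR=10/29; mL=10/29, mR=-5/8; mL+mR=-65/232 → advance -1; mR−mL=-225/232 → turn -1·90°
n=3: pose=(2,-4,S); sL=40/89, sR=8/13; mL=8/13, mR=-20/89; mL+mR=452/1157 → advance +1; mR−mL=-972/1157 → turn -1·90°

0 4/9 20/9 20/9 -2/9 4 -3 W
1 8/5 40/61 40/61 -4/5 3 -3 N
2 5/4 10/29 10/29 -5/8 3 -4 E
3 40/89 8/13 8/13 -20/89 2 -4 S
final 2 -5 W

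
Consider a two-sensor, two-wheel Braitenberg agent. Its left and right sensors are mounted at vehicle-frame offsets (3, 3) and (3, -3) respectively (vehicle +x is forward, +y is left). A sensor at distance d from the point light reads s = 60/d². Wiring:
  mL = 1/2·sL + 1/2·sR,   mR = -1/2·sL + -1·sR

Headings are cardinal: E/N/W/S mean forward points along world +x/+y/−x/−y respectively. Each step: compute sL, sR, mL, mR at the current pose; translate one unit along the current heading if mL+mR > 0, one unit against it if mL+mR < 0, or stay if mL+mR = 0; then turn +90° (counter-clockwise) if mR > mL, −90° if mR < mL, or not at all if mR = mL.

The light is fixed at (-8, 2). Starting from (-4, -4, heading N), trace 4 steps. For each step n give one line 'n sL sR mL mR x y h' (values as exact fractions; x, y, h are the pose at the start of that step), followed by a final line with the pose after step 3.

n=0: pose=(-4,-4,N); sL=6, sR=30/29; mL=102/29, mR=-117/29; mL+mR=-15/29 → advance -1; mR−mL=-219/29 → turn -1·90°
n=1: pose=(-4,-5,E); sL=12/13, sR=60/149; mL=1284/1937, mR=-1674/1937; mL+mR=-30/149 → advance -1; mR−mL=-2958/1937 → turn -1·90°
n=2: pose=(-5,-5,S); sL=15/34, sR=3/5; mL=177/340, mR=-279/340; mL+mR=-3/10 → advance -1; mR−mL=-114/85 → turn -1·90°
n=3: pose=(-5,-4,W); sL=20/27, sR=20/3; mL=100/27, mR=-190/27; mL+mR=-10/3 → advance -1; mR−mL=-290/27 → turn -1·90°

0 6 30/29 102/29 -117/29 -4 -4 N
1 12/13 60/149 1284/1937 -1674/1937 -4 -5 E
2 15/34 3/5 177/340 -279/340 -5 -5 S
3 20/27 20/3 100/27 -190/27 -5 -4 W
final -4 -4 N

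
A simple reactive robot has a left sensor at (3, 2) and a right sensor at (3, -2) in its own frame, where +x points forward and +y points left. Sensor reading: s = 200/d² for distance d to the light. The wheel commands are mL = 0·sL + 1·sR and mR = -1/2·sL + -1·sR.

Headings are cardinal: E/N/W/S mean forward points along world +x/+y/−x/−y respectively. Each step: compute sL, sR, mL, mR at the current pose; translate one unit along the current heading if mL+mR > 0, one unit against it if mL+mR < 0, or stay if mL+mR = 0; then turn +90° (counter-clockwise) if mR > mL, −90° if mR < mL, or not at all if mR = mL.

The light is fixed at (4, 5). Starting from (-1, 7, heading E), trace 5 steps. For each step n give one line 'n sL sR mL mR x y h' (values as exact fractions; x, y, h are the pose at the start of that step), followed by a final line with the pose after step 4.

n=0: pose=(-1,7,E); sL=10, sR=50; mL=50, mR=-55; mL+mR=-5 → advance -1; mR−mL=-105 → turn -1·90°
n=1: pose=(-2,7,S); sL=200/17, sR=40/13; mL=40/13, mR=-1980/221; mL+mR=-100/17 → advance -1; mR−mL=-2660/221 → turn -1·90°
n=2: pose=(-2,8,W); sL=100/41, sR=100/53; mL=100/53, mR=-6750/2173; mL+mR=-50/41 → advance -1; mR−mL=-10850/2173 → turn -1·90°
n=3: pose=(-1,8,N); sL=40/17, sR=40/9; mL=40/9, mR=-860/153; mL+mR=-20/17 → advance -1; mR−mL=-1540/153 → turn -1·90°
n=4: pose=(-1,7,E); sL=10, sR=50; mL=50, mR=-55; mL+mR=-5 → advance -1; mR−mL=-105 → turn -1·90°

0 10 50 50 -55 -1 7 E
1 200/17 40/13 40/13 -1980/221 -2 7 S
2 100/41 100/53 100/53 -6750/2173 -2 8 W
3 40/17 40/9 40/9 -860/153 -1 8 N
4 10 50 50 -55 -1 7 E
final -2 7 S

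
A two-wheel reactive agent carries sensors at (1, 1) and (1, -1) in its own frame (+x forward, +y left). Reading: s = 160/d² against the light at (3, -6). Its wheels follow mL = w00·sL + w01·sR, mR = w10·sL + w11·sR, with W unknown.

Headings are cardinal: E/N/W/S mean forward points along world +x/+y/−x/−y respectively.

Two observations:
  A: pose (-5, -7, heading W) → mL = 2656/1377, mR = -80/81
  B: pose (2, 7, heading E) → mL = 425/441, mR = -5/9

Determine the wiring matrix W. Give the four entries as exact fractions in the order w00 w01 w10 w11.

1/2 1/2 0 -1/2

obs A: pose=(-5,-7,W) → sL=32/17, sR=160/81, mL=2656/1377, mR=-80/81
obs B: pose=(2,7,E) → sL=40/49, sR=10/9, mL=425/441, mR=-5/9
sensor matrix S = [[32/17, 160/81], [40/49, 10/9]]; det S = 32320/67473
solve [mL_A; mL_B] = S·[w00; w01] and [mR_A; mR_B] = S·[w10; w11]:
  w00 = 1/2, w01 = 1/2, w10 = 0, w11 = -1/2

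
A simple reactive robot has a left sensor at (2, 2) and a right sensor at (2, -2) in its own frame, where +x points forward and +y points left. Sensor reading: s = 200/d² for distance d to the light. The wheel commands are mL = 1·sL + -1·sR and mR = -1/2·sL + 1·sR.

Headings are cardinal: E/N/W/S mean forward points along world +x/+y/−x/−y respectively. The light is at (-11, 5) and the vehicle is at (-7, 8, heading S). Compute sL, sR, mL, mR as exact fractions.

200/37 40 -1280/37 1380/37

left sensor world pos  = (-5, 6); dL² = 37
right sensor world pos = (-9, 6); dR² = 5
sL = 200/37 = 200/37
sR = 200/5 = 40
mL = 1·sL + -1·sR = -1280/37
mR = -1/2·sL + 1·sR = 1380/37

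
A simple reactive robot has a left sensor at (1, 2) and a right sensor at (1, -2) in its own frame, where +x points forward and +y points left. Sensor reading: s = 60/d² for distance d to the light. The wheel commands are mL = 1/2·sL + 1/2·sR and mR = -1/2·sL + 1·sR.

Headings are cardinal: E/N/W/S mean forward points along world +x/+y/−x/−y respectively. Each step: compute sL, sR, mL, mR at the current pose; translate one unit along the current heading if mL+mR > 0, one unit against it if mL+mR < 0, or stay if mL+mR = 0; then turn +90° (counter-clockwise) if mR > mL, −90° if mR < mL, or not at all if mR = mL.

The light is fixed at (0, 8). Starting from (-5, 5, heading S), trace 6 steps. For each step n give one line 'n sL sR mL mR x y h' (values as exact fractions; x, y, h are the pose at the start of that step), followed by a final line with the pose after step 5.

n=0: pose=(-5,5,S); sL=12/5, sR=12/13; mL=108/65, mR=-18/65; mL+mR=18/13 → advance +1; mR−mL=-126/65 → turn -1·90°
n=1: pose=(-5,4,W); sL=5/6, sR=3/2; mL=7/6, mR=13/12; mL+mR=9/4 → advance +1; mR−mL=-1/12 → turn -1·90°
n=2: pose=(-6,4,N); sL=60/73, sR=12/5; mL=588/365, mR=726/365; mL+mR=18/5 → advance +1; mR−mL=138/365 → turn +1·90°
n=3: pose=(-6,5,W); sL=30/37, sR=6/5; mL=186/185, mR=147/185; mL+mR=9/5 → advance +1; mR−mL=-39/185 → turn -1·90°
n=4: pose=(-7,5,N); sL=12/17, sR=60/29; mL=684/493, mR=846/493; mL+mR=90/29 → advance +1; mR−mL=162/493 → turn +1·90°
n=5: pose=(-7,6,W); sL=3/4, sR=15/16; mL=27/32, mR=9/16; mL+mR=45/32 → advance +1; mR−mL=-9/32 → turn -1·90°

0 12/5 12/13 108/65 -18/65 -5 5 S
1 5/6 3/2 7/6 13/12 -5 4 W
2 60/73 12/5 588/365 726/365 -6 4 N
3 30/37 6/5 186/185 147/185 -6 5 W
4 12/17 60/29 684/493 846/493 -7 5 N
5 3/4 15/16 27/32 9/16 -7 6 W
final -8 6 N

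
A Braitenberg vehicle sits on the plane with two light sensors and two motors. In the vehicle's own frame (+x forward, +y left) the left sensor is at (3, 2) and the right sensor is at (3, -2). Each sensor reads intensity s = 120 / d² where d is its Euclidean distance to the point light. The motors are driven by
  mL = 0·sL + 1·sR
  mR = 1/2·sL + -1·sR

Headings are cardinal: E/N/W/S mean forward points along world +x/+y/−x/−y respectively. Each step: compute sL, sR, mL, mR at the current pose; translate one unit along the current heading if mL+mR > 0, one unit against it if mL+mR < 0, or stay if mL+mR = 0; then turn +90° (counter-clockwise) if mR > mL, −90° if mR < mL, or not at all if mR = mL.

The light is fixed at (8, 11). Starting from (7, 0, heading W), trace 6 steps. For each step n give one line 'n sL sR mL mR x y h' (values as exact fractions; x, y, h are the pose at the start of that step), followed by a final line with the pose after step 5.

0 24/37 120/97 120/97 -3276/3589 7 0 W
1 3/2 15/8 15/8 -9/8 6 0 N
2 24/13 24/29 24/29 36/377 6 1 E
3 12/17 60/89 60/89 -486/1513 7 1 S
4 24/37 120/97 120/97 -3276/3589 7 0 W
5 3/2 15/8 15/8 -9/8 6 0 N
final 6 1 E

n=0: pose=(7,0,W); sL=24/37, sR=120/97; mL=120/97, mR=-3276/3589; mL+mR=12/37 → advance +1; mR−mL=-7716/3589 → turn -1·90°
n=1: pose=(6,0,N); sL=3/2, sR=15/8; mL=15/8, mR=-9/8; mL+mR=3/4 → advance +1; mR−mL=-3 → turn -1·90°
n=2: pose=(6,1,E); sL=24/13, sR=24/29; mL=24/29, mR=36/377; mL+mR=12/13 → advance +1; mR−mL=-276/377 → turn -1·90°
n=3: pose=(7,1,S); sL=12/17, sR=60/89; mL=60/89, mR=-486/1513; mL+mR=6/17 → advance +1; mR−mL=-1506/1513 → turn -1·90°
n=4: pose=(7,0,W); sL=24/37, sR=120/97; mL=120/97, mR=-3276/3589; mL+mR=12/37 → advance +1; mR−mL=-7716/3589 → turn -1·90°
n=5: pose=(6,0,N); sL=3/2, sR=15/8; mL=15/8, mR=-9/8; mL+mR=3/4 → advance +1; mR−mL=-3 → turn -1·90°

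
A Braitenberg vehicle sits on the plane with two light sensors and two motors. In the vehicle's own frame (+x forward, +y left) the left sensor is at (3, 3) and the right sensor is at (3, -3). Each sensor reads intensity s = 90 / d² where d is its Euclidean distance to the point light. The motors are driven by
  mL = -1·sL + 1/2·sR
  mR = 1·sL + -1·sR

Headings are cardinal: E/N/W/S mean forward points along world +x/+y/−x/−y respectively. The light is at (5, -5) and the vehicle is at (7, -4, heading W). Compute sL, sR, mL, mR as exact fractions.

18 90/17 -261/17 216/17

left sensor world pos  = (4, -7); dL² = 5
right sensor world pos = (4, -1); dR² = 17
sL = 90/5 = 18
sR = 90/17 = 90/17
mL = -1·sL + 1/2·sR = -261/17
mR = 1·sL + -1·sR = 216/17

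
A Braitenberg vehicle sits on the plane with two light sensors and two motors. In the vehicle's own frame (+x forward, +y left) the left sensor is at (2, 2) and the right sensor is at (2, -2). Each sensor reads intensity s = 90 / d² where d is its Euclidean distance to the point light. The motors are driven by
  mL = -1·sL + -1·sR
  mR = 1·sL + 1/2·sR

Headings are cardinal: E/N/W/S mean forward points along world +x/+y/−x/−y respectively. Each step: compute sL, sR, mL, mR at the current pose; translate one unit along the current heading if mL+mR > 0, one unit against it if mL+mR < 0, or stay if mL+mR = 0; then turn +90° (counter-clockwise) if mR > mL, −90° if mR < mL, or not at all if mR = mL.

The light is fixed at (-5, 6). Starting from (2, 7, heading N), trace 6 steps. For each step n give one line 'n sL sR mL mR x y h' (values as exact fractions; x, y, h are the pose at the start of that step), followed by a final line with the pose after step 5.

0 45/17 1 -62/17 107/34 2 7 N
1 90/29 90/29 -180/29 135/29 2 6 W
2 45/52 9/4 -81/26 207/104 3 6 S
3 90/109 90/101 -18900/11009 13995/11009 3 7 E
4 45/17 1 -62/17 107/34 2 7 N
5 90/29 90/29 -180/29 135/29 2 6 W
final 3 6 S

n=0: pose=(2,7,N); sL=45/17, sR=1; mL=-62/17, mR=107/34; mL+mR=-1/2 → advance -1; mR−mL=231/34 → turn +1·90°
n=1: pose=(2,6,W); sL=90/29, sR=90/29; mL=-180/29, mR=135/29; mL+mR=-45/29 → advance -1; mR−mL=315/29 → turn +1·90°
n=2: pose=(3,6,S); sL=45/52, sR=9/4; mL=-81/26, mR=207/104; mL+mR=-9/8 → advance -1; mR−mL=531/104 → turn +1·90°
n=3: pose=(3,7,E); sL=90/109, sR=90/101; mL=-18900/11009, mR=13995/11009; mL+mR=-45/101 → advance -1; mR−mL=32895/11009 → turn +1·90°
n=4: pose=(2,7,N); sL=45/17, sR=1; mL=-62/17, mR=107/34; mL+mR=-1/2 → advance -1; mR−mL=231/34 → turn +1·90°
n=5: pose=(2,6,W); sL=90/29, sR=90/29; mL=-180/29, mR=135/29; mL+mR=-45/29 → advance -1; mR−mL=315/29 → turn +1·90°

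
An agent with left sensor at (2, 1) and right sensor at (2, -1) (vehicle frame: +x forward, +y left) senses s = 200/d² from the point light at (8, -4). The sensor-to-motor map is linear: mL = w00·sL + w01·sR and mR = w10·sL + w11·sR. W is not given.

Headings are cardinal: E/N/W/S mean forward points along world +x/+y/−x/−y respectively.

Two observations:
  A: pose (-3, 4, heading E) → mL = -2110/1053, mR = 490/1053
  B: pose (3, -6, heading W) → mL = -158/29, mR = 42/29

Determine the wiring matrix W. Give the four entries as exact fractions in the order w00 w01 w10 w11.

-1 -1/2 1 -1/2

obs A: pose=(-3,4,E) → sL=100/81, sR=20/13, mL=-2110/1053, mR=490/1053
obs B: pose=(3,-6,W) → sL=100/29, sR=4, mL=-158/29, mR=42/29
sensor matrix S = [[100/81, 20/13], [100/29, 4]]; det S = -11200/30537
solve [mL_A; mL_B] = S·[w00; w01] and [mR_A; mR_B] = S·[w10; w11]:
  w00 = -1, w01 = -1/2, w10 = 1, w11 = -1/2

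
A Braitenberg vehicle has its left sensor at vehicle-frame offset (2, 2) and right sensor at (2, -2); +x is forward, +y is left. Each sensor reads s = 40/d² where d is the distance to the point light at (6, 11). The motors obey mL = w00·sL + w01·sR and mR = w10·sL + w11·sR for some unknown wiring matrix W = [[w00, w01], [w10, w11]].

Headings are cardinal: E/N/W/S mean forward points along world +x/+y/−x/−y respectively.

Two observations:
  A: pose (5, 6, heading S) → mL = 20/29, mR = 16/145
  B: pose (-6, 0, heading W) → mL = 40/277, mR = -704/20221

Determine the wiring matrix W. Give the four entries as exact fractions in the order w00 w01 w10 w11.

0 1 1 -1

obs A: pose=(5,6,S) → sL=4/5, sR=20/29, mL=20/29, mR=16/145
obs B: pose=(-6,0,W) → sL=8/73, sR=40/277, mL=40/277, mR=-704/20221
sensor matrix S = [[4/5, 20/29], [8/73, 40/277]]; det S = 23424/586409
solve [mL_A; mL_B] = S·[w00; w01] and [mR_A; mR_B] = S·[w10; w11]:
  w00 = 0, w01 = 1, w10 = 1, w11 = -1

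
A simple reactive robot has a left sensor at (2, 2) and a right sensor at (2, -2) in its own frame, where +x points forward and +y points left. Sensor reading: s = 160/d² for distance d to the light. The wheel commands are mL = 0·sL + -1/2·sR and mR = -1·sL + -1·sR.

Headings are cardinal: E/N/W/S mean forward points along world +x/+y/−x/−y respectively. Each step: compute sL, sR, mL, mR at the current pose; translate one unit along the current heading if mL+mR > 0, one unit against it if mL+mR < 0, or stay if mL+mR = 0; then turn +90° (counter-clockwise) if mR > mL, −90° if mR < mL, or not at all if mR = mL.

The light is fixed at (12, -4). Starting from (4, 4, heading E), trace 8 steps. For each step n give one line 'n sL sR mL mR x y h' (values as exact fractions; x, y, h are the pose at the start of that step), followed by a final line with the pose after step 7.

n=0: pose=(4,4,E); sL=20/17, sR=20/9; mL=-10/9, mR=-520/153; mL+mR=-230/51 → advance -1; mR−mL=-350/153 → turn -1·90°
n=1: pose=(3,4,S); sL=32/17, sR=160/157; mL=-80/157, mR=-7744/2669; mL+mR=-9104/2669 → advance -1; mR−mL=-6384/2669 → turn -1·90°
n=2: pose=(3,5,W); sL=16/17, sR=80/121; mL=-40/121, mR=-3296/2057; mL+mR=-3976/2057 → advance -1; mR−mL=-2616/2057 → turn -1·90°
n=3: pose=(4,5,N); sL=160/221, sR=160/157; mL=-80/157, mR=-60480/34697; mL+mR=-78160/34697 → advance -1; mR−mL=-42800/34697 → turn -1·90°
n=4: pose=(4,4,E); sL=20/17, sR=20/9; mL=-10/9, mR=-520/153; mL+mR=-230/51 → advance -1; mR−mL=-350/153 → turn -1·90°
n=5: pose=(3,4,S); sL=32/17, sR=160/157; mL=-80/157, mR=-7744/2669; mL+mR=-9104/2669 → advance -1; mR−mL=-6384/2669 → turn -1·90°
n=6: pose=(3,5,W); sL=16/17, sR=80/121; mL=-40/121, mR=-3296/2057; mL+mR=-3976/2057 → advance -1; mR−mL=-2616/2057 → turn -1·90°
n=7: pose=(4,5,N); sL=160/221, sR=160/157; mL=-80/157, mR=-60480/34697; mL+mR=-78160/34697 → advance -1; mR−mL=-42800/34697 → turn -1·90°

0 20/17 20/9 -10/9 -520/153 4 4 E
1 32/17 160/157 -80/157 -7744/2669 3 4 S
2 16/17 80/121 -40/121 -3296/2057 3 5 W
3 160/221 160/157 -80/157 -60480/34697 4 5 N
4 20/17 20/9 -10/9 -520/153 4 4 E
5 32/17 160/157 -80/157 -7744/2669 3 4 S
6 16/17 80/121 -40/121 -3296/2057 3 5 W
7 160/221 160/157 -80/157 -60480/34697 4 5 N
final 4 4 E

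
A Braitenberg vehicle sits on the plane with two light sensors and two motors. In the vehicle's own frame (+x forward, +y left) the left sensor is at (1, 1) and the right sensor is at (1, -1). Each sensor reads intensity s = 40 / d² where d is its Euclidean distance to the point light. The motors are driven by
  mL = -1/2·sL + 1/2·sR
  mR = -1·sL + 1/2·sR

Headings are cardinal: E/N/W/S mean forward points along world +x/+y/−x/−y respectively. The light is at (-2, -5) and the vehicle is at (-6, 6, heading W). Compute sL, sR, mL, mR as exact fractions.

left sensor world pos  = (-7, 5); dL² = 125
right sensor world pos = (-7, 7); dR² = 169
sL = 40/125 = 8/25
sR = 40/169 = 40/169
mL = -1/2·sL + 1/2·sR = -176/4225
mR = -1·sL + 1/2·sR = -852/4225

8/25 40/169 -176/4225 -852/4225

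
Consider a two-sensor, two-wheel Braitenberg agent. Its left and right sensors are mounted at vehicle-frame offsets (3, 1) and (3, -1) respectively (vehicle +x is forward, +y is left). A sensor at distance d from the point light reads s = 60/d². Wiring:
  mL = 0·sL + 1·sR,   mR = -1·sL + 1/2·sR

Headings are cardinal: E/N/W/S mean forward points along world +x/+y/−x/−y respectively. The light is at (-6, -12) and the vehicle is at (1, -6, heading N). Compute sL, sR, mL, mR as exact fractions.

20/39 12/29 12/29 -346/1131

left sensor world pos  = (0, -3); dL² = 117
right sensor world pos = (2, -3); dR² = 145
sL = 60/117 = 20/39
sR = 60/145 = 12/29
mL = 0·sL + 1·sR = 12/29
mR = -1·sL + 1/2·sR = -346/1131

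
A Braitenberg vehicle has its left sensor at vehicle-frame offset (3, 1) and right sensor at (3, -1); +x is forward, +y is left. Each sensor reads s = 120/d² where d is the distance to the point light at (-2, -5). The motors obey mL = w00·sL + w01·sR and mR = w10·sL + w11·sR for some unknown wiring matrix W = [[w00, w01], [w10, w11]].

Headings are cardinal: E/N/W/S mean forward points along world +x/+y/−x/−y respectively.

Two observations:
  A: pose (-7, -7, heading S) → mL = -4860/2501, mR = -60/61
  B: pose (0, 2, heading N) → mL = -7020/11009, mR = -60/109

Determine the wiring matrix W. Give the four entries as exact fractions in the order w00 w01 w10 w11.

obs A: pose=(-7,-7,S) → sL=120/41, sR=120/61, mL=-4860/2501, mR=-60/61
obs B: pose=(0,2,N) → sL=120/101, sR=120/109, mL=-7020/11009, mR=-60/109
sensor matrix S = [[120/41, 120/61], [120/101, 120/109]]; det S = 24364800/27533509
solve [mL_A; mL_B] = S·[w00; w01] and [mR_A; mR_B] = S·[w10; w11]:
  w00 = -1, w01 = 1/2, w10 = 0, w11 = -1/2

-1 1/2 0 -1/2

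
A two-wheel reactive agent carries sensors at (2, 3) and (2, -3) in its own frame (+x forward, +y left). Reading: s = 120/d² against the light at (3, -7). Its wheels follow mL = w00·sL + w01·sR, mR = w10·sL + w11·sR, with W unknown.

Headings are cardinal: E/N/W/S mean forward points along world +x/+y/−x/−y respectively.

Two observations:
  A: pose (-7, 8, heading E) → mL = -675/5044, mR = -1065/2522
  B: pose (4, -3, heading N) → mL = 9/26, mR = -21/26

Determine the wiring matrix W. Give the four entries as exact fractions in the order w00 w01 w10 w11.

1/2 -1/2 1/2 -1

obs A: pose=(-7,8,E) → sL=30/97, sR=15/26, mL=-675/5044, mR=-1065/2522
obs B: pose=(4,-3,N) → sL=3, sR=30/13, mL=9/26, mR=-21/26
sensor matrix S = [[30/97, 15/26], [3, 30/13]]; det S = -2565/2522
solve [mL_A; mL_B] = S·[w00; w01] and [mR_A; mR_B] = S·[w10; w11]:
  w00 = 1/2, w01 = -1/2, w10 = 1/2, w11 = -1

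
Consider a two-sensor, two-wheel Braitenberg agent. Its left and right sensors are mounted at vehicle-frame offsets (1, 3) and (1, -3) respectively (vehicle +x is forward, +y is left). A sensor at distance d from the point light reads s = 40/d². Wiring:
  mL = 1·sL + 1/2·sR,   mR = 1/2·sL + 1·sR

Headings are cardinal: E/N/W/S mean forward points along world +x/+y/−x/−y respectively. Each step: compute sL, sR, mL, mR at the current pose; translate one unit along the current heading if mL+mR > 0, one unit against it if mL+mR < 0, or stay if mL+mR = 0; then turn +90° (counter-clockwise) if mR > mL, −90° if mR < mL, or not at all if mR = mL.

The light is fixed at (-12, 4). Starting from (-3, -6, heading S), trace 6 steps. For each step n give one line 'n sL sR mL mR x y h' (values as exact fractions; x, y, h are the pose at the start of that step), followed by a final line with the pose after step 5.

0 8/53 40/157 2316/8321 2748/8321 -3 -6 S
1 10/41 5/37 945/3034 390/1517 -3 -7 E
2 40/313 40/193 13980/60409 16380/60409 -2 -7 S
3 20/101 20/173 4470/17473 3750/17473 -2 -8 E
4 8/73 40/233 3324/17009 3852/17009 -1 -8 S
5 10/61 1/10 261/1220 111/610 -1 -9 E
final 0 -9 S

n=0: pose=(-3,-6,S); sL=8/53, sR=40/157; mL=2316/8321, mR=2748/8321; mL+mR=5064/8321 → advance +1; mR−mL=432/8321 → turn +1·90°
n=1: pose=(-3,-7,E); sL=10/41, sR=5/37; mL=945/3034, mR=390/1517; mL+mR=1725/3034 → advance +1; mR−mL=-165/3034 → turn -1·90°
n=2: pose=(-2,-7,S); sL=40/313, sR=40/193; mL=13980/60409, mR=16380/60409; mL+mR=30360/60409 → advance +1; mR−mL=2400/60409 → turn +1·90°
n=3: pose=(-2,-8,E); sL=20/101, sR=20/173; mL=4470/17473, mR=3750/17473; mL+mR=8220/17473 → advance +1; mR−mL=-720/17473 → turn -1·90°
n=4: pose=(-1,-8,S); sL=8/73, sR=40/233; mL=3324/17009, mR=3852/17009; mL+mR=7176/17009 → advance +1; mR−mL=528/17009 → turn +1·90°
n=5: pose=(-1,-9,E); sL=10/61, sR=1/10; mL=261/1220, mR=111/610; mL+mR=483/1220 → advance +1; mR−mL=-39/1220 → turn -1·90°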